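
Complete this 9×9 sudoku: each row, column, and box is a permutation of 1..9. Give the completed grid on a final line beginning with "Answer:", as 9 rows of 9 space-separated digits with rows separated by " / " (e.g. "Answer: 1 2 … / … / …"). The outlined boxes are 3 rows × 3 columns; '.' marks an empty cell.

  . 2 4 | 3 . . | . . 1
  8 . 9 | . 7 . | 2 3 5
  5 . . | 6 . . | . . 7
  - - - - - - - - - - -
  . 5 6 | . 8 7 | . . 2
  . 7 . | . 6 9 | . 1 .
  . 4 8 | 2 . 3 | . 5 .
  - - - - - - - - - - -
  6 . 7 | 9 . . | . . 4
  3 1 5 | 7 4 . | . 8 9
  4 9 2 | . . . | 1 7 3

Step 1. [r9c5∈{5}] r9c5's peers cover all but 5, so r9c5=5.
Step 2. [r8c6∈{2,6}] row 8 places 2 nowhere but r8c6 ⇒ r8c6=2.
Step 3. [r6c5∈{1}] nothing but 1 survives at r6c5, so r6c5=1.
Step 4. [r4c4∈{4}] nothing but 4 survives at r4c4, so r4c4=4.
Step 5. [r4c8∈{9}] nothing but 9 survives at r4c8 ⇒ r4c8=9.
Step 6. [r5c7∈{3,4,8}] in row 5, 4 fits only at r5c7, so r5c7=4.
Step 7. [r7c6∈{1,8}] 1 has one home in row 7: r7c6, so r7c6=1.
Step 8. [r1c5∈{9}] r1c5's peers cover all but 9, so r1c5=9.
Step 9. [r8c7∈{6}] only 6 remains possible at r8c7. So r8c7=6.
Step 10. [r1c7∈{8}] r1c7 has the single candidate 8 ⇒ r1c7=8.
Step 11. [r3c6∈{4,8}] r3c6 is the only open cell in row 3 admitting 8. So r3c6=8.
Step 12. [r3c3∈{1,3}] row 3 places 1 nowhere but r3c3 ⇒ r3c3=1.
Step 13. [r2c2∈{6}] r2c2 has the single candidate 6. So r2c2=6.
Step 14. [r3c2∈{3}] r3c2 is down to just 3. So r3c2=3.
Step 15. [r3c5∈{2}] nothing but 2 survives at r3c5 ⇒ r3c5=2.
Step 16. [r5c3∈{3}] r5c3 is down to just 3, so r5c3=3.
Step 17. [r7c2∈{8}] r7c2 is down to just 8, so r7c2=8.
Step 18. [r1c1∈{7}] r1c1's peers cover all but 7, so r1c1=7.
Step 19. [r6c1∈{9}] r6c1 is down to just 9 ⇒ r6c1=9.
Step 20. [r5c4∈{5}] r5c4 is down to just 5, so r5c4=5.
Step 21. [r7c8∈{2}] r7c8's peers cover all but 2, so r7c8=2.
Step 22. [r6c7∈{7}] r6c7 is down to just 7 ⇒ r6c7=7.
Step 23. [r9c4∈{8}] nothing but 8 survives at r9c4, so r9c4=8.
Step 24. [r3c7∈{9}] nothing but 9 survives at r3c7, so r3c7=9.
Step 25. [r4c7∈{3}] only 3 remains possible at r4c7 ⇒ r4c7=3.
Step 26. [r5c9∈{8}] r5c9 is down to just 8 ⇒ r5c9=8.
Step 27. [r7c5∈{3}] only 3 remains possible at r7c5. So r7c5=3.
Step 28. [r5c1∈{2}] r5c1 has the single candidate 2. So r5c1=2.
Step 29. [r2c6∈{4}] r2c6 has the single candidate 4. So r2c6=4.
Step 30. [r1c8∈{6}] nothing but 6 survives at r1c8 ⇒ r1c8=6.
Step 31. [r7c7∈{5}] r7c7 has the single candidate 5. So r7c7=5.
Step 32. [r3c8∈{4}] r3c8 has the single candidate 4. So r3c8=4.
Step 33. [r2c4∈{1}] nothing but 1 survives at r2c4 ⇒ r2c4=1.
Step 34. [r6c9∈{6}] only 6 remains possible at r6c9, so r6c9=6.
Step 35. [r9c6∈{6}] nothing but 6 survives at r9c6. So r9c6=6.
Step 36. [r1c6∈{5}] r1c6 is down to just 5 ⇒ r1c6=5.
Step 37. [r4c1∈{1}] r4c1's peers cover all but 1 ⇒ r4c1=1.

Answer: 7 2 4 3 9 5 8 6 1 / 8 6 9 1 7 4 2 3 5 / 5 3 1 6 2 8 9 4 7 / 1 5 6 4 8 7 3 9 2 / 2 7 3 5 6 9 4 1 8 / 9 4 8 2 1 3 7 5 6 / 6 8 7 9 3 1 5 2 4 / 3 1 5 7 4 2 6 8 9 / 4 9 2 8 5 6 1 7 3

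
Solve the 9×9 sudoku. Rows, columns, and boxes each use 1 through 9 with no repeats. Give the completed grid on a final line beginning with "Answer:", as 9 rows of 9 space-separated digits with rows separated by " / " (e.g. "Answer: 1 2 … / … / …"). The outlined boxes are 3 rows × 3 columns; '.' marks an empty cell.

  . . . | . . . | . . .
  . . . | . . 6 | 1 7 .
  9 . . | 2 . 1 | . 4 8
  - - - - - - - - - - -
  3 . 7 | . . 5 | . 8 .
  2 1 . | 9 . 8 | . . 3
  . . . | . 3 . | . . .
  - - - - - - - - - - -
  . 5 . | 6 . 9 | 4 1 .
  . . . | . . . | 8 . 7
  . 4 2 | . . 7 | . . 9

Step 1. [r7c9∈{2}] r7c9 has the single candidate 2 ⇒ r7c9=2.
Step 2. [r2c9∈{5}] r2c9 is down to just 5 ⇒ r2c9=5.
Step 3. [r1c9∈{6}] nothing but 6 survives at r1c9. So r1c9=6.
Step 4. [r7c3∈{3,8}] 3 has one home in row 7: r7c3. So r7c3=3.
Step 5. [r7c5∈{8}] only 8 remains possible at r7c5. So r7c5=8.
Step 6. [r9c1∈{1,6,8}] across row 9, 8 lands solely at r9c1, so r9c1=8.
Step 7. [r2c1∈{4}] nothing but 4 survives at r2c1. So r2c1=4.
Step 8. [r2c3∈{8}] r2c3's peers cover all but 8. So r2c3=8.
Step 9. [r2c4∈{3}] r2c4 has the single candidate 3. So r2c4=3.
Step 10. [r3c7∈{3}] only 3 remains possible at r3c7. So r3c7=3.
Step 11. [r1c6∈{4}] r1c6's peers cover all but 4 ⇒ r1c6=4.
Step 12. [r6c6∈{2}] r6c6 has the single candidate 2, so r6c6=2.
Step 13. [r4c7∈{2,6,9}] 2 has one home in row 4: r4c7, so r4c7=2.
Step 14. [r4c2∈{6,9}] 9 has one home in row 4: r4c2. So r4c2=9.
Step 15. [r8c2∈{6}] only 6 remains possible at r8c2, so r8c2=6.
Step 16. [r6c1∈{5,6}] 6 has one home in col 1: r6c1. So r6c1=6.
Step 17. [r1c1∈{1,5,7}] across col 1, 5 lands solely at r1c1 ⇒ r1c1=5.
Step 18. [r9c8∈{3,5,6}] in row 9, 3 fits only at r9c8 ⇒ r9c8=3.
Step 19. [r8c8∈{5}] r8c8's peers cover all but 5. So r8c8=5.
Step 20. [r8c1∈{1}] r8c1 has the single candidate 1 ⇒ r8c1=1.
Step 21. [r1c7∈{9}] r1c7 is down to just 9, so r1c7=9.
Step 22. [r1c5∈{7}] r1c5 is down to just 7 ⇒ r1c5=7.
Step 23. [r6c4∈{1,4,7}] r6c4 is the only open cell in col 4 admitting 7 ⇒ r6c4=7.
Step 24. [r4c5∈{1,4,6}] 6 has one home in row 4: r4c5 ⇒ r4c5=6.
Step 25. [r4c4∈{1,4}] r4c4 is the only open cell in box 5 admitting 1. So r4c4=1.
Step 26. [r5c7∈{5,6,7}] across row 5, 7 lands solely at r5c7 ⇒ r5c7=7.
Step 27. [r5c3∈{4,5}] r5c3 is the only open cell in row 5 admitting 5, so r5c3=5.
Step 28. [r6c3∈{4}] r6c3 has the single candidate 4 ⇒ r6c3=4.
Step 29. [r1c8∈{2}] r1c8 has the single candidate 2, so r1c8=2.
Step 30. [r5c5∈{4}] r5c5's peers cover all but 4 ⇒ r5c5=4.
Step 31. [r3c5∈{5}] r3c5's peers cover all but 5 ⇒ r3c5=5.
Step 32. [r6c2∈{8}] r6c2 has the single candidate 8, so r6c2=8.
Step 33. [r9c4∈{5}] r9c4 has the single candidate 5, so r9c4=5.
Step 34. [r3c2∈{7}] r3c2 has the single candidate 7. So r3c2=7.
Step 35. [r6c7∈{5}] r6c7's peers cover all but 5. So r6c7=5.
Step 36. [r5c8∈{6}] r5c8 has the single candidate 6, so r5c8=6.
Step 37. [r4c9∈{4}] nothing but 4 survives at r4c9, so r4c9=4.
Step 38. [r9c7∈{6}] nothing but 6 survives at r9c7 ⇒ r9c7=6.
Step 39. [r1c2∈{3}] r1c2 is down to just 3. So r1c2=3.
Step 40. [r6c8∈{9}] r6c8 is down to just 9 ⇒ r6c8=9.
Step 41. [r8c5∈{2}] r8c5 has the single candidate 2 ⇒ r8c5=2.
Step 42. [r9c5∈{1}] nothing but 1 survives at r9c5. So r9c5=1.
Step 43. [r2c2∈{2}] r2c2's peers cover all but 2 ⇒ r2c2=2.
Step 44. [r8c3∈{9}] r8c3 has the single candidate 9 ⇒ r8c3=9.
Step 45. [r8c6∈{3}] r8c6 has the single candidate 3, so r8c6=3.
Step 46. [r1c3∈{1}] nothing but 1 survives at r1c3, so r1c3=1.
Step 47. [r6c9∈{1}] r6c9 is down to just 1. So r6c9=1.
Step 48. [r3c3∈{6}] only 6 remains possible at r3c3 ⇒ r3c3=6.
Step 49. [r1c4∈{8}] r1c4 is down to just 8. So r1c4=8.
Step 50. [r7c1∈{7}] nothing but 7 survives at r7c1, so r7c1=7.
Step 51. [r2c5∈{9}] nothing but 9 survives at r2c5. So r2c5=9.
Step 52. [r8c4∈{4}] r8c4's peers cover all but 4, so r8c4=4.

Answer: 5 3 1 8 7 4 9 2 6 / 4 2 8 3 9 6 1 7 5 / 9 7 6 2 5 1 3 4 8 / 3 9 7 1 6 5 2 8 4 / 2 1 5 9 4 8 7 6 3 / 6 8 4 7 3 2 5 9 1 / 7 5 3 6 8 9 4 1 2 / 1 6 9 4 2 3 8 5 7 / 8 4 2 5 1 7 6 3 9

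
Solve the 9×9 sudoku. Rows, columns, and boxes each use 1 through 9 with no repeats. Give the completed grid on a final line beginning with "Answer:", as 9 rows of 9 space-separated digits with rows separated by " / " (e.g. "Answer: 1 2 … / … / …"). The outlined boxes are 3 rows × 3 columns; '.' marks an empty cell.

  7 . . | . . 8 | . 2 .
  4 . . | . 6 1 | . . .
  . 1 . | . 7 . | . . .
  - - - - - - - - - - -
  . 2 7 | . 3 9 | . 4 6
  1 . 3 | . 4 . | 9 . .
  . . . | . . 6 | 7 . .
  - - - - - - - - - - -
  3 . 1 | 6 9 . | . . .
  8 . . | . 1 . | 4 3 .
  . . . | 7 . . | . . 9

Step 1. [r1c5∈{5}] r1c5 has the single candidate 5 ⇒ r1c5=5.
Step 2. [r4c1∈{5}] r4c1 is down to just 5, so r4c1=5.
Step 3. [r6c9∈{1,2,3,5,8}] in row 6, 3 fits only at r6c9, so r6c9=3.
Step 4. [r5c9∈{2,5,8}] 2 has one home in box 6: r5c9. So r5c9=2.
Step 5. [r9c5∈{2,8}] in box 8, 8 fits only at r9c5. So r9c5=8.
Step 6. [r9c6∈{2,3,4,5}] row 9 places 3 nowhere but r9c6. So r9c6=3.
Step 7. [r7c6∈{2,4,5}] across box 8, 4 lands solely at r7c6. So r7c6=4.
Step 8. [r3c6∈{2}] only 2 remains possible at r3c6. So r3c6=2.
Step 9. [r8c6∈{5}] only 5 remains possible at r8c6. So r8c6=5.
Step 10. [r2c3∈{2,5,8,9}] in row 2, 2 fits only at r2c3. So r2c3=2.
Step 11. [r8c9∈{7}] nothing but 7 survives at r8c9. So r8c9=7.
Step 12. [r5c2∈{6,8}] in row 5, 6 fits only at r5c2 ⇒ r5c2=6.
Step 13. [r8c3∈{6,9}] r8c3 is the only open cell in row 8 admitting 6. So r8c3=6.
Step 14. [r1c3∈{9}] r1c3's peers cover all but 9 ⇒ r1c3=9.
Step 15. [r1c7∈{1,3,6}] r1c7 is the only open cell in row 1 admitting 6, so r1c7=6.
Step 16. [r7c7∈{2,5,8}] across row 7, 2 lands solely at r7c7. So r7c7=2.
Step 17. [r2c8∈{5,7,8,9}] 7 has one home in row 2: r2c8. So r2c8=7.
Step 18. [r3c8∈{5,8,9}] across col 8, 9 lands solely at r3c8. So r3c8=9.
Step 19. [r9c8∈{1,5,6}] in row 9, 6 fits only at r9c8, so r9c8=6.
Step 20. [r6c8∈{1,5,8}] col 8 places 1 nowhere but r6c8. So r6c8=1.
Step 21. [r4c7∈{8}] only 8 remains possible at r4c7, so r4c7=8.
Step 22. [r6c4∈{2,5,8}] row 6 places 5 nowhere but r6c4 ⇒ r6c4=5.
Step 23. [r1c2∈{3}] r1c2 has the single candidate 3. So r1c2=3.
Step 24. [r1c4∈{4}] r1c4's peers cover all but 4 ⇒ r1c4=4.
Step 25. [r3c9∈{4,5,8}] across row 3, 4 lands solely at r3c9. So r3c9=4.
Step 26. [r2c9∈{5,8}] across box 3, 8 lands solely at r2c9 ⇒ r2c9=8.
Step 27. [r2c2∈{5}] only 5 remains possible at r2c2. So r2c2=5.
Step 28. [r6c2∈{4,8,9}] across col 2, 8 lands solely at r6c2 ⇒ r6c2=8.
Step 29. [r3c4∈{3}] r3c4 has the single candidate 3. So r3c4=3.
Step 30. [r9c3∈{4,5}] col 3 places 5 nowhere but r9c3. So r9c3=5.
Step 31. [r7c8∈{5,8}] r7c8 is the only open cell in row 7 admitting 8, so r7c8=8.
Step 32. [r9c2∈{4}] r9c2 has the single candidate 4, so r9c2=4.
Step 33. [r6c3∈{4}] r6c3 has the single candidate 4, so r6c3=4.
Step 34. [r9c7∈{1}] r9c7 is down to just 1 ⇒ r9c7=1.
Step 35. [r7c9∈{5}] only 5 remains possible at r7c9, so r7c9=5.
Step 36. [r2c4∈{9}] r2c4 has the single candidate 9, so r2c4=9.
Step 37. [r3c7∈{5}] r3c7 has the single candidate 5, so r3c7=5.
Step 38. [r5c6∈{7}] r5c6 has the single candidate 7, so r5c6=7.
Step 39. [r4c4∈{1}] r4c4 has the single candidate 1, so r4c4=1.
Step 40. [r8c2∈{9}] r8c2 has the single candidate 9. So r8c2=9.
Step 41. [r2c7∈{3}] r2c7's peers cover all but 3. So r2c7=3.
Step 42. [r8c4∈{2}] nothing but 2 survives at r8c4. So r8c4=2.
Step 43. [r9c1∈{2}] r9c1 is down to just 2. So r9c1=2.
Step 44. [r1c9∈{1}] only 1 remains possible at r1c9, so r1c9=1.
Step 45. [r6c5∈{2}] nothing but 2 survives at r6c5 ⇒ r6c5=2.
Step 46. [r3c1∈{6}] nothing but 6 survives at r3c1. So r3c1=6.
Step 47. [r7c2∈{7}] nothing but 7 survives at r7c2, so r7c2=7.
Step 48. [r5c4∈{8}] r5c4 is down to just 8, so r5c4=8.
Step 49. [r6c1∈{9}] only 9 remains possible at r6c1, so r6c1=9.
Step 50. [r5c8∈{5}] nothing but 5 survives at r5c8. So r5c8=5.
Step 51. [r3c3∈{8}] nothing but 8 survives at r3c3 ⇒ r3c3=8.

Answer: 7 3 9 4 5 8 6 2 1 / 4 5 2 9 6 1 3 7 8 / 6 1 8 3 7 2 5 9 4 / 5 2 7 1 3 9 8 4 6 / 1 6 3 8 4 7 9 5 2 / 9 8 4 5 2 6 7 1 3 / 3 7 1 6 9 4 2 8 5 / 8 9 6 2 1 5 4 3 7 / 2 4 5 7 8 3 1 6 9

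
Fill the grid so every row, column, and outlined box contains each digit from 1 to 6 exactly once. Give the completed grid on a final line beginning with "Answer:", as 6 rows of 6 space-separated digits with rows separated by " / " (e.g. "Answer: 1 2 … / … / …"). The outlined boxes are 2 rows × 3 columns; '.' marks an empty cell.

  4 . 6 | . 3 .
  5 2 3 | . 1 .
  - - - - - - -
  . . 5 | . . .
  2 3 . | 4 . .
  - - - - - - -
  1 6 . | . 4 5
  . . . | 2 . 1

Step 1. [r4c6∈{6}] r4c6 has the single candidate 6 ⇒ r4c6=6.
Step 2. [r3c6∈{2,3}] r3c6 is the only open cell in col 6 admitting 3 ⇒ r3c6=3.
Step 3. [r3c2∈{1,4}] row 3 places 4 nowhere but r3c2, so r3c2=4.
Step 4. [r4c5∈{5}] r4c5 has the single candidate 5. So r4c5=5.
Step 5. [r2c4∈{6}] r2c4 is down to just 6 ⇒ r2c4=6.
Step 6. [r3c1∈{6}] r3c1 has the single candidate 6, so r3c1=6.
Step 7. [r6c5∈{6}] r6c5's peers cover all but 6, so r6c5=6.
Step 8. [r6c1∈{3}] r6c1's peers cover all but 3, so r6c1=3.
Step 9. [r2c6∈{4}] only 4 remains possible at r2c6 ⇒ r2c6=4.
Step 10. [r6c2∈{5}] r6c2 is down to just 5 ⇒ r6c2=5.
Step 11. [r1c2∈{1}] nothing but 1 survives at r1c2. So r1c2=1.
Step 12. [r6c3∈{4}] r6c3 is down to just 4 ⇒ r6c3=4.
Step 13. [r3c4∈{1}] only 1 remains possible at r3c4. So r3c4=1.
Step 14. [r3c5∈{2}] r3c5 has the single candidate 2, so r3c5=2.
Step 15. [r1c4∈{5}] nothing but 5 survives at r1c4, so r1c4=5.
Step 16. [r1c6∈{2}] nothing but 2 survives at r1c6, so r1c6=2.
Step 17. [r5c3∈{2}] r5c3's peers cover all but 2, so r5c3=2.
Step 18. [r5c4∈{3}] nothing but 3 survives at r5c4, so r5c4=3.
Step 19. [r4c3∈{1}] r4c3 is down to just 1. So r4c3=1.

Answer: 4 1 6 5 3 2 / 5 2 3 6 1 4 / 6 4 5 1 2 3 / 2 3 1 4 5 6 / 1 6 2 3 4 5 / 3 5 4 2 6 1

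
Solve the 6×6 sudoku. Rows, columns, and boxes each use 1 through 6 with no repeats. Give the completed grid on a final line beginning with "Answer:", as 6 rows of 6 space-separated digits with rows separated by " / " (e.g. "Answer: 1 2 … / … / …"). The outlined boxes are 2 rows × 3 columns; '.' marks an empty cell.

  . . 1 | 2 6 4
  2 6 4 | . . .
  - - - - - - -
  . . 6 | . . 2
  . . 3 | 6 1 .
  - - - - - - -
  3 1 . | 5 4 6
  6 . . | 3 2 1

Step 1. [r4c6∈{5}] r4c6's peers cover all but 5, so r4c6=5.
Step 2. [r4c1∈{4}] r4c1 is down to just 4 ⇒ r4c1=4.
Step 3. [r3c2∈{5}] r3c2's peers cover all but 5, so r3c2=5.
Step 4. [r3c5∈{3}] r3c5 has the single candidate 3, so r3c5=3.
Step 5. [r4c2∈{2}] r4c2's peers cover all but 2 ⇒ r4c2=2.
Step 6. [r2c6∈{3}] r2c6 is down to just 3. So r2c6=3.
Step 7. [r1c2∈{3}] r1c2's peers cover all but 3 ⇒ r1c2=3.
Step 8. [r2c5∈{5}] r2c5 has the single candidate 5. So r2c5=5.
Step 9. [r2c4∈{1}] nothing but 1 survives at r2c4. So r2c4=1.
Step 10. [r6c2∈{4}] r6c2 is down to just 4. So r6c2=4.
Step 11. [r1c1∈{5}] nothing but 5 survives at r1c1. So r1c1=5.
Step 12. [r6c3∈{5}] only 5 remains possible at r6c3 ⇒ r6c3=5.
Step 13. [r3c1∈{1}] r3c1 is down to just 1 ⇒ r3c1=1.
Step 14. [r3c4∈{4}] r3c4 has the single candidate 4. So r3c4=4.
Step 15. [r5c3∈{2}] nothing but 2 survives at r5c3, so r5c3=2.

Answer: 5 3 1 2 6 4 / 2 6 4 1 5 3 / 1 5 6 4 3 2 / 4 2 3 6 1 5 / 3 1 2 5 4 6 / 6 4 5 3 2 1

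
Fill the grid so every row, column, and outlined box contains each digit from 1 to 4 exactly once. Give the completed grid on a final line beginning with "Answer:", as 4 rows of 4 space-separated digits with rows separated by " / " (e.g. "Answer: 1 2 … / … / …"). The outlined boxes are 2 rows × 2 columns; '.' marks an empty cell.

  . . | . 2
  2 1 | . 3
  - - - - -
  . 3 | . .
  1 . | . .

Step 1. [r3c1∈{4}] only 4 remains possible at r3c1. So r3c1=4.
Step 2. [r2c3∈{4}] r2c3's peers cover all but 4, so r2c3=4.
Step 3. [r3c3∈{1,2}] row 3 places 2 nowhere but r3c3. So r3c3=2.
Step 4. [r4c4∈{4}] r4c4 is down to just 4 ⇒ r4c4=4.
Step 5. [r4c2∈{2}] r4c2 has the single candidate 2, so r4c2=2.
Step 6. [r3c4∈{1}] nothing but 1 survives at r3c4 ⇒ r3c4=1.
Step 7. [r1c1∈{3}] r1c1 is down to just 3, so r1c1=3.
Step 8. [r1c3∈{1}] nothing but 1 survives at r1c3, so r1c3=1.
Step 9. [r4c3∈{3}] r4c3's peers cover all but 3 ⇒ r4c3=3.
Step 10. [r1c2∈{4}] nothing but 4 survives at r1c2 ⇒ r1c2=4.

Answer: 3 4 1 2 / 2 1 4 3 / 4 3 2 1 / 1 2 3 4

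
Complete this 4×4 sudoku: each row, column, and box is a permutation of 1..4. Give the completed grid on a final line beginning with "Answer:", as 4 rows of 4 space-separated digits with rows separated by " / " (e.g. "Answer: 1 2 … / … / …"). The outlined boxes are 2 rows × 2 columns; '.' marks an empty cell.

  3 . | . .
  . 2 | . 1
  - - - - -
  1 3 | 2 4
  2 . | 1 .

Step 1. [r1c3∈{4}] r1c3 has the single candidate 4, so r1c3=4.
Step 2. [r4c2∈{4}] nothing but 4 survives at r4c2 ⇒ r4c2=4.
Step 3. [r4c4∈{3}] r4c4's peers cover all but 3 ⇒ r4c4=3.
Step 4. [r2c1∈{4}] r2c1's peers cover all but 4. So r2c1=4.
Step 5. [r1c4∈{2}] r1c4 has the single candidate 2 ⇒ r1c4=2.
Step 6. [r2c3∈{3}] r2c3's peers cover all but 3. So r2c3=3.
Step 7. [r1c2∈{1}] r1c2 is down to just 1, so r1c2=1.

Answer: 3 1 4 2 / 4 2 3 1 / 1 3 2 4 / 2 4 1 3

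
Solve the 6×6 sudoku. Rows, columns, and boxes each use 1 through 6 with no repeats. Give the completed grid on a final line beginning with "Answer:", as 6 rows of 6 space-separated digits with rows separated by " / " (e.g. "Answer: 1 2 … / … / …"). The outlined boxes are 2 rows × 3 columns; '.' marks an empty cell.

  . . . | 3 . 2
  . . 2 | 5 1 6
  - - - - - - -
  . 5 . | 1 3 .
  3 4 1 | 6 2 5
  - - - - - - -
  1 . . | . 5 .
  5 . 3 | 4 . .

Step 1. [r3c3∈{6}] r3c3 is down to just 6 ⇒ r3c3=6.
Step 2. [r5c2∈{2,6}] r5c2 is the only open cell in row 5 admitting 6 ⇒ r5c2=6.
Step 3. [r1c5∈{4}] r1c5's peers cover all but 4, so r1c5=4.
Step 4. [r2c1∈{4}] only 4 remains possible at r2c1. So r2c1=4.
Step 5. [r5c6∈{3}] r5c6's peers cover all but 3, so r5c6=3.
Step 6. [r1c1∈{6}] r1c1 is down to just 6, so r1c1=6.
Step 7. [r6c2∈{2}] r6c2's peers cover all but 2 ⇒ r6c2=2.
Step 8. [r1c2∈{1}] nothing but 1 survives at r1c2, so r1c2=1.
Step 9. [r1c3∈{5}] r1c3 is down to just 5. So r1c3=5.
Step 10. [r6c5∈{6}] r6c5's peers cover all but 6 ⇒ r6c5=6.
Step 11. [r3c6∈{4}] only 4 remains possible at r3c6. So r3c6=4.
Step 12. [r5c3∈{4}] only 4 remains possible at r5c3. So r5c3=4.
Step 13. [r5c4∈{2}] r5c4 is down to just 2, so r5c4=2.
Step 14. [r6c6∈{1}] only 1 remains possible at r6c6 ⇒ r6c6=1.
Step 15. [r3c1∈{2}] nothing but 2 survives at r3c1. So r3c1=2.
Step 16. [r2c2∈{3}] r2c2 is down to just 3 ⇒ r2c2=3.

Answer: 6 1 5 3 4 2 / 4 3 2 5 1 6 / 2 5 6 1 3 4 / 3 4 1 6 2 5 / 1 6 4 2 5 3 / 5 2 3 4 6 1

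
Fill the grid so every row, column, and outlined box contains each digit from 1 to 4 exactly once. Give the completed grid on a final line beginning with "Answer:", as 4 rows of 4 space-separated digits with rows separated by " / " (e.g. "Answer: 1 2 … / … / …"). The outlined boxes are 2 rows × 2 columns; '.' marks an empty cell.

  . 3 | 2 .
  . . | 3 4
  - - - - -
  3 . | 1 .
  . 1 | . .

Step 1. [r3c2∈{2,4}] row 3 places 4 nowhere but r3c2 ⇒ r3c2=4.
Step 2. [r4c1∈{2}] r4c1's peers cover all but 2 ⇒ r4c1=2.
Step 3. [r2c1∈{1}] r2c1's peers cover all but 1. So r2c1=1.
Step 4. [r4c4∈{3}] r4c4 is down to just 3 ⇒ r4c4=3.
Step 5. [r4c3∈{4}] r4c3's peers cover all but 4 ⇒ r4c3=4.
Step 6. [r2c2∈{2}] nothing but 2 survives at r2c2. So r2c2=2.
Step 7. [r1c4∈{1}] nothing but 1 survives at r1c4. So r1c4=1.
Step 8. [r3c4∈{2}] nothing but 2 survives at r3c4, so r3c4=2.
Step 9. [r1c1∈{4}] only 4 remains possible at r1c1, so r1c1=4.

Answer: 4 3 2 1 / 1 2 3 4 / 3 4 1 2 / 2 1 4 3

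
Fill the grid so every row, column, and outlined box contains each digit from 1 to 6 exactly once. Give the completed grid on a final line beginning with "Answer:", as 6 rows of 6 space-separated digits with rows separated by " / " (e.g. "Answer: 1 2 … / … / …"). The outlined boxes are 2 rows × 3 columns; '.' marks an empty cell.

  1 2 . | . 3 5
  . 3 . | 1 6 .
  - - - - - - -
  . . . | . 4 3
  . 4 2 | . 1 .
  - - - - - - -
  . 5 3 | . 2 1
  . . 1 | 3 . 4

Step 1. [r4c6∈{6}] r4c6 is down to just 6 ⇒ r4c6=6.
Step 2. [r6c2∈{6}] r6c2's peers cover all but 6 ⇒ r6c2=6.
Step 3. [r4c4∈{5}] r4c4 is down to just 5. So r4c4=5.
Step 4. [r3c1∈{5,6}] col 1 places 6 nowhere but r3c1, so r3c1=6.
Step 5. [r2c1∈{4,5}] 5 has one home in col 1: r2c1. So r2c1=5.
Step 6. [r1c3∈{4,6}] 6 has one home in row 1: r1c3, so r1c3=6.
Step 7. [r2c6∈{2}] r2c6 is down to just 2, so r2c6=2.
Step 8. [r2c3∈{4}] r2c3's peers cover all but 4 ⇒ r2c3=4.
Step 9. [r6c5∈{5}] r6c5 is down to just 5. So r6c5=5.
Step 10. [r3c2∈{1}] only 1 remains possible at r3c2. So r3c2=1.
Step 11. [r1c4∈{4}] r1c4's peers cover all but 4. So r1c4=4.
Step 12. [r3c3∈{5}] r3c3 has the single candidate 5, so r3c3=5.
Step 13. [r5c1∈{4}] r5c1 has the single candidate 4, so r5c1=4.
Step 14. [r4c1∈{3}] only 3 remains possible at r4c1 ⇒ r4c1=3.
Step 15. [r3c4∈{2}] only 2 remains possible at r3c4. So r3c4=2.
Step 16. [r6c1∈{2}] r6c1 has the single candidate 2 ⇒ r6c1=2.
Step 17. [r5c4∈{6}] only 6 remains possible at r5c4 ⇒ r5c4=6.

Answer: 1 2 6 4 3 5 / 5 3 4 1 6 2 / 6 1 5 2 4 3 / 3 4 2 5 1 6 / 4 5 3 6 2 1 / 2 6 1 3 5 4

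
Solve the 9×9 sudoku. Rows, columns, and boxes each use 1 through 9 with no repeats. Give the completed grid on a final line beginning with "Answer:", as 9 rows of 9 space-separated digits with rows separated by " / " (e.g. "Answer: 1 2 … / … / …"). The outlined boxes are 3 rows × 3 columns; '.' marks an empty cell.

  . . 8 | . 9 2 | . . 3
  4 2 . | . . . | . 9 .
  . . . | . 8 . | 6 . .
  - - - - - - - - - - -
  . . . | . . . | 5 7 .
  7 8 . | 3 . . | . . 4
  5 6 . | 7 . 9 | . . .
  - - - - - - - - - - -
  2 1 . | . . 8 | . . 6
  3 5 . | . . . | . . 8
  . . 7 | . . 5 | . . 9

Step 1. [r9c2∈{4}] r9c2 is down to just 4. So r9c2=4.
Step 2. [r7c3∈{9}] nothing but 9 survives at r7c3 ⇒ r7c3=9.
Step 3. [r7c4∈{4}] r7c4's peers cover all but 4, so r7c4=4.
Step 4. [r8c3∈{6}] r8c3 has the single candidate 6, so r8c3=6.
Step 5. [r3c6∈{1,3,4,7}] box 2 places 4 nowhere but r3c6. So r3c6=4.
Step 6. [r2c6∈{1,3,6,7}] r2c6 is the only open cell in col 6 admitting 3 ⇒ r2c6=3.
Step 7. [r2c5∈{1,5,6,7}] box 2 places 7 nowhere but r2c5, so r2c5=7.
Step 8. [r2c4∈{1,5,6}] r2c4 is the only open cell in row 2 admitting 6, so r2c4=6.
Step 9. [r9c5∈{1,2,3,6}] row 9 places 6 nowhere but r9c5 ⇒ r9c5=6.
Step 10. [r3c9∈{1,2,5,7}] 7 has one home in col 9: r3c9, so r3c9=7.
Step 11. [r3c8∈{1,2,5}] across row 3, 2 lands solely at r3c8 ⇒ r3c8=2.
Step 12. [r6c8∈{1,3,8}] across col 8, 8 lands solely at r6c8 ⇒ r6c8=8.
Step 13. [r6c7∈{1,2,3}] across box 6, 3 lands solely at r6c7. So r6c7=3.
Step 14. [r2c9∈{1,5}] 5 has one home in col 9: r2c9, so r2c9=5.
Step 15. [r2c3∈{1}] r2c3's peers cover all but 1, so r2c3=1.
Step 16. [r4c1∈{1,9}] 1 has one home in col 1: r4c1, so r4c1=1.
Step 17. [r4c9∈{2}] r4c9's peers cover all but 2 ⇒ r4c9=2.
Step 18. [r3c4∈{1,5}] row 3 places 1 nowhere but r3c4 ⇒ r3c4=1.
Step 19. [r9c4∈{2}] only 2 remains possible at r9c4 ⇒ r9c4=2.
Step 20. [r9c7∈{1}] nothing but 1 survives at r9c7, so r9c7=1.
Step 21. [r8c5∈{1}] nothing but 1 survives at r8c5 ⇒ r8c5=1.
Step 22. [r5c3∈{2}] r5c3's peers cover all but 2. So r5c3=2.
Step 23. [r6c3∈{4}] nothing but 4 survives at r6c3. So r6c3=4.
Step 24. [r5c6∈{1,6}] 1 has one home in col 6: r5c6, so r5c6=1.
Step 25. [r4c3∈{3}] r4c3 has the single candidate 3, so r4c3=3.
Step 26. [r8c8∈{4}] r8c8 has the single candidate 4 ⇒ r8c8=4.
Step 27. [r7c7∈{7}] nothing but 7 survives at r7c7 ⇒ r7c7=7.
Step 28. [r7c8∈{3,5}] r7c8 is the only open cell in row 7 admitting 5, so r7c8=5.
Step 29. [r3c1∈{9}] only 9 remains possible at r3c1. So r3c1=9.
Step 30. [r8c6∈{7}] r8c6's peers cover all but 7. So r8c6=7.
Step 31. [r6c5∈{2}] nothing but 2 survives at r6c5 ⇒ r6c5=2.
Step 32. [r5c8∈{6}] r5c8 has the single candidate 6 ⇒ r5c8=6.
Step 33. [r5c7∈{9}] r5c7 has the single candidate 9, so r5c7=9.
Step 34. [r9c8∈{3}] r9c8 is down to just 3 ⇒ r9c8=3.
Step 35. [r1c8∈{1}] r1c8 is down to just 1 ⇒ r1c8=1.
Step 36. [r4c2∈{9}] r4c2 has the single candidate 9, so r4c2=9.
Step 37. [r9c1∈{8}] r9c1 has the single candidate 8 ⇒ r9c1=8.
Step 38. [r8c4∈{9}] only 9 remains possible at r8c4, so r8c4=9.
Step 39. [r3c2∈{3}] r3c2 has the single candidate 3. So r3c2=3.
Step 40. [r3c3∈{5}] only 5 remains possible at r3c3, so r3c3=5.
Step 41. [r4c6∈{6}] r4c6 has the single candidate 6, so r4c6=6.
Step 42. [r6c9∈{1}] r6c9 is down to just 1, so r6c9=1.
Step 43. [r4c5∈{4}] r4c5's peers cover all but 4 ⇒ r4c5=4.
Step 44. [r1c4∈{5}] only 5 remains possible at r1c4 ⇒ r1c4=5.
Step 45. [r4c4∈{8}] r4c4's peers cover all but 8, so r4c4=8.
Step 46. [r1c2∈{7}] r1c2's peers cover all but 7. So r1c2=7.
Step 47. [r8c7∈{2}] nothing but 2 survives at r8c7, so r8c7=2.
Step 48. [r5c5∈{5}] r5c5 has the single candidate 5 ⇒ r5c5=5.
Step 49. [r1c7∈{4}] nothing but 4 survives at r1c7 ⇒ r1c7=4.
Step 50. [r1c1∈{6}] only 6 remains possible at r1c1 ⇒ r1c1=6.
Step 51. [r7c5∈{3}] r7c5 has the single candidate 3. So r7c5=3.
Step 52. [r2c7∈{8}] nothing but 8 survives at r2c7. So r2c7=8.

Answer: 6 7 8 5 9 2 4 1 3 / 4 2 1 6 7 3 8 9 5 / 9 3 5 1 8 4 6 2 7 / 1 9 3 8 4 6 5 7 2 / 7 8 2 3 5 1 9 6 4 / 5 6 4 7 2 9 3 8 1 / 2 1 9 4 3 8 7 5 6 / 3 5 6 9 1 7 2 4 8 / 8 4 7 2 6 5 1 3 9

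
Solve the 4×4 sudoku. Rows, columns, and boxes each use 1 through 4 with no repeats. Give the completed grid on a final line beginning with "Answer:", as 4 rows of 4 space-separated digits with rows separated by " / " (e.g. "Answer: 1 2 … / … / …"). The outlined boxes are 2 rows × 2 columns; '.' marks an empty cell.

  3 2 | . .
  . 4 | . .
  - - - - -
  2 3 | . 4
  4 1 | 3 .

Step 1. [r1c4∈{1}] r1c4 has the single candidate 1 ⇒ r1c4=1.
Step 2. [r2c4∈{2,3}] across row 2, 3 lands solely at r2c4 ⇒ r2c4=3.
Step 3. [r2c1∈{1}] nothing but 1 survives at r2c1 ⇒ r2c1=1.
Step 4. [r4c4∈{2}] nothing but 2 survives at r4c4. So r4c4=2.
Step 5. [r3c3∈{1}] r3c3 has the single candidate 1. So r3c3=1.
Step 6. [r1c3∈{4}] r1c3 has the single candidate 4. So r1c3=4.
Step 7. [r2c3∈{2}] r2c3 is down to just 2 ⇒ r2c3=2.

Answer: 3 2 4 1 / 1 4 2 3 / 2 3 1 4 / 4 1 3 2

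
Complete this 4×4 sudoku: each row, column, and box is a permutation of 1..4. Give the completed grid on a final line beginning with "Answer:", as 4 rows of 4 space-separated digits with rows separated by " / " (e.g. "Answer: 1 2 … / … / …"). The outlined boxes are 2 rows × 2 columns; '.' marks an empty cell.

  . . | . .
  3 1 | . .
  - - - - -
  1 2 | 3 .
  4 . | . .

Step 1. [r1c4∈{1,2,3,4}] 3 has one home in row 1: r1c4. So r1c4=3.
Step 2. [r1c3∈{1,2,4}] r1c3 is the only open cell in row 1 admitting 1, so r1c3=1.
Step 3. [r2c3∈{2,4}] r2c3 is the only open cell in col 3 admitting 4 ⇒ r2c3=4.
Step 4. [r2c4∈{2}] r2c4 has the single candidate 2 ⇒ r2c4=2.
Step 5. [r1c1∈{2}] r1c1 has the single candidate 2. So r1c1=2.
Step 6. [r4c3∈{2}] r4c3 is down to just 2. So r4c3=2.
Step 7. [r3c4∈{4}] nothing but 4 survives at r3c4 ⇒ r3c4=4.
Step 8. [r4c2∈{3}] r4c2's peers cover all but 3 ⇒ r4c2=3.
Step 9. [r4c4∈{1}] only 1 remains possible at r4c4. So r4c4=1.
Step 10. [r1c2∈{4}] r1c2's peers cover all but 4, so r1c2=4.

Answer: 2 4 1 3 / 3 1 4 2 / 1 2 3 4 / 4 3 2 1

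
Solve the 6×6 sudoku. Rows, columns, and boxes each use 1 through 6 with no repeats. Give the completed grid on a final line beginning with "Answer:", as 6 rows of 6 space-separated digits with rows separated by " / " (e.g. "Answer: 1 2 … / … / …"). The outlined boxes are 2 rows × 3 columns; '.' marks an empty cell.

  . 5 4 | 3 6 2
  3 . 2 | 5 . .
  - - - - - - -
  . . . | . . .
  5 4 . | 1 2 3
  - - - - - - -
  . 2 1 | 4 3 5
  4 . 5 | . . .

Step 1. [r3c4∈{6}] r3c4's peers cover all but 6. So r3c4=6.
Step 2. [r2c2∈{1,6}] r2c2 is the only open cell in row 2 admitting 6. So r2c2=6.
Step 3. [r3c2∈{1,3}] across col 2, 1 lands solely at r3c2, so r3c2=1.
Step 4. [r3c6∈{4}] r3c6 is down to just 4. So r3c6=4.
Step 5. [r6c5∈{1}] nothing but 1 survives at r6c5, so r6c5=1.
Step 6. [r6c6∈{6}] r6c6's peers cover all but 6 ⇒ r6c6=6.
Step 7. [r3c3∈{3}] nothing but 3 survives at r3c3 ⇒ r3c3=3.
Step 8. [r5c1∈{6}] r5c1 is down to just 6 ⇒ r5c1=6.
Step 9. [r3c5∈{5}] r3c5 is down to just 5, so r3c5=5.
Step 10. [r2c5∈{4}] only 4 remains possible at r2c5, so r2c5=4.
Step 11. [r1c1∈{1}] only 1 remains possible at r1c1. So r1c1=1.
Step 12. [r2c6∈{1}] r2c6's peers cover all but 1 ⇒ r2c6=1.
Step 13. [r3c1∈{2}] nothing but 2 survives at r3c1, so r3c1=2.
Step 14. [r6c2∈{3}] only 3 remains possible at r6c2. So r6c2=3.
Step 15. [r4c3∈{6}] r4c3's peers cover all but 6 ⇒ r4c3=6.
Step 16. [r6c4∈{2}] r6c4 is down to just 2, so r6c4=2.

Answer: 1 5 4 3 6 2 / 3 6 2 5 4 1 / 2 1 3 6 5 4 / 5 4 6 1 2 3 / 6 2 1 4 3 5 / 4 3 5 2 1 6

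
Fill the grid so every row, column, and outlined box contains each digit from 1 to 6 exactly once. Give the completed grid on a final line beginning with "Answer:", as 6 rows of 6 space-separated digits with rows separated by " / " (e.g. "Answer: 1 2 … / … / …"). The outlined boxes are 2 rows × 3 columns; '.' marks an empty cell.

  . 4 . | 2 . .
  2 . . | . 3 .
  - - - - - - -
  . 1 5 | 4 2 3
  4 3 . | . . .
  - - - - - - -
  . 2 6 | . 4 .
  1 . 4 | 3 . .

Step 1. [r2c2∈{5,6}] across col 2, 6 lands solely at r2c2, so r2c2=6.
Step 2. [r1c1∈{3,5}] across box 1, 5 lands solely at r1c1 ⇒ r1c1=5.
Step 3. [r4c4∈{1,5,6}] across col 4, 6 lands solely at r4c4. So r4c4=6.
Step 4. [r2c3∈{1}] only 1 remains possible at r2c3, so r2c3=1.
Step 5. [r6c2∈{5}] r6c2 is down to just 5 ⇒ r6c2=5.
Step 6. [r4c5∈{1,5}] 5 has one home in col 5: r4c5. So r4c5=5.
Step 7. [r4c6∈{1}] r4c6's peers cover all but 1. So r4c6=1.
Step 8. [r2c4∈{5}] r2c4's peers cover all but 5, so r2c4=5.
Step 9. [r1c6∈{6}] nothing but 6 survives at r1c6. So r1c6=6.
Step 10. [r2c6∈{4}] r2c6 has the single candidate 4 ⇒ r2c6=4.
Step 11. [r1c3∈{3}] only 3 remains possible at r1c3. So r1c3=3.
Step 12. [r5c1∈{3}] r5c1's peers cover all but 3, so r5c1=3.
Step 13. [r6c5∈{6}] nothing but 6 survives at r6c5, so r6c5=6.
Step 14. [r4c3∈{2}] r4c3 has the single candidate 2, so r4c3=2.
Step 15. [r1c5∈{1}] nothing but 1 survives at r1c5 ⇒ r1c5=1.
Step 16. [r5c4∈{1}] r5c4's peers cover all but 1 ⇒ r5c4=1.
Step 17. [r6c6∈{2}] r6c6 has the single candidate 2, so r6c6=2.
Step 18. [r3c1∈{6}] nothing but 6 survives at r3c1 ⇒ r3c1=6.
Step 19. [r5c6∈{5}] r5c6 is down to just 5. So r5c6=5.

Answer: 5 4 3 2 1 6 / 2 6 1 5 3 4 / 6 1 5 4 2 3 / 4 3 2 6 5 1 / 3 2 6 1 4 5 / 1 5 4 3 6 2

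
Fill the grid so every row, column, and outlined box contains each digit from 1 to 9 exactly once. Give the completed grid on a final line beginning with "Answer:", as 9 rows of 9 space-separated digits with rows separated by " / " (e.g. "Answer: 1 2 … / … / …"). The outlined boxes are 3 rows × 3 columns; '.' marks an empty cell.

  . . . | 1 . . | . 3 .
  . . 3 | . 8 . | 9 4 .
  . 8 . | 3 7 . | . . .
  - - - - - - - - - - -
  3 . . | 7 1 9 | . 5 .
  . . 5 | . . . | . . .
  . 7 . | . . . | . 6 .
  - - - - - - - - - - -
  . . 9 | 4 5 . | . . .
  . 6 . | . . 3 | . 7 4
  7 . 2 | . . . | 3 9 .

Step 1. [r3c1∈{1,2,4,5,6,9}] across row 3, 9 lands solely at r3c1. So r3c1=9.
Step 2. [r2c9∈{1,2,5,6,7}] 7 has one home in row 2: r2c9, so r2c9=7.
Step 3. [r9c5∈{6}] only 6 remains possible at r9c5 ⇒ r9c5=6.
Step 4. [r9c4∈{8}] r9c4 is down to just 8, so r9c4=8.
Step 5. [r6c9∈{1,2,3,8,9}] r6c9 is the only open cell in row 6 admitting 9. So r6c9=9.
Step 6. [r9c2∈{1,4,5}] across row 9, 4 lands solely at r9c2, so r9c2=4.
Step 7. [r4c2∈{2}] r4c2's peers cover all but 2. So r4c2=2.
Step 8. [r4c9∈{8}] nothing but 8 survives at r4c9, so r4c9=8.
Step 9. [r1c2∈{5}] only 5 remains possible at r1c2, so r1c2=5.
Step 10. [r7c8∈{1,2,8}] col 8 places 8 nowhere but r7c8 ⇒ r7c8=8.
Step 11. [r7c1∈{1}] r7c1 is down to just 1 ⇒ r7c1=1.
Step 12. [r8c7∈{1,2,5}] in row 8, 1 fits only at r8c7. So r8c7=1.
Step 13. [r4c3∈{4,6}] in row 4, 6 fits only at r4c3, so r4c3=6.
Step 14. [r6c3∈{1,4,8}] in row 6, 1 fits only at r6c3. So r6c3=1.
Step 15. [r3c7∈{2,5,6}] 5 has one home in col 7: r3c7 ⇒ r3c7=5.
Step 16. [r3c3∈{4}] r3c3 is down to just 4, so r3c3=4.
Step 17. [r5c9∈{1,2,3}] col 9 places 3 nowhere but r5c9, so r5c9=3.
Step 18. [r3c9∈{1,2,6}] 1 has one home in col 9: r3c9, so r3c9=1.
Step 19. [r3c6∈{2,6}] in row 3, 6 fits only at r3c6 ⇒ r3c6=6.
Step 20. [r1c5∈{2,4,9}] row 1 places 9 nowhere but r1c5 ⇒ r1c5=9.
Step 21. [r8c5∈{2}] r8c5 is down to just 2. So r8c5=2.
Step 22. [r5c5∈{4}] r5c5 has the single candidate 4. So r5c5=4.
Step 23. [r3c8∈{2}] r3c8's peers cover all but 2 ⇒ r3c8=2.
Step 24. [r1c9∈{6}] r1c9's peers cover all but 6, so r1c9=6.
Step 25. [r5c1∈{8}] only 8 remains possible at r5c1. So r5c1=8.
Step 26. [r5c6∈{2}] r5c6 has the single candidate 2. So r5c6=2.
Step 27. [r2c6∈{5}] r2c6 is down to just 5 ⇒ r2c6=5.
Step 28. [r6c7∈{2,4}] r6c7 is the only open cell in row 6 admitting 2 ⇒ r6c7=2.
Step 29. [r1c1∈{2}] only 2 remains possible at r1c1. So r1c1=2.
Step 30. [r2c4∈{2}] r2c4 is down to just 2 ⇒ r2c4=2.
Step 31. [r1c3∈{7}] only 7 remains possible at r1c3 ⇒ r1c3=7.
Step 32. [r6c1∈{4}] nothing but 4 survives at r6c1, so r6c1=4.
Step 33. [r9c6∈{1}] r9c6's peers cover all but 1, so r9c6=1.
Step 34. [r1c6∈{4}] r1c6's peers cover all but 4 ⇒ r1c6=4.
Step 35. [r6c4∈{5}] r6c4's peers cover all but 5. So r6c4=5.
Step 36. [r6c6∈{8}] r6c6 has the single candidate 8, so r6c6=8.
Step 37. [r7c6∈{7}] r7c6's peers cover all but 7 ⇒ r7c6=7.
Step 38. [r8c4∈{9}] r8c4 has the single candidate 9. So r8c4=9.
Step 39. [r5c2∈{9}] only 9 remains possible at r5c2. So r5c2=9.
Step 40. [r8c1∈{5}] only 5 remains possible at r8c1 ⇒ r8c1=5.
Step 41. [r9c9∈{5}] only 5 remains possible at r9c9 ⇒ r9c9=5.
Step 42. [r6c5∈{3}] r6c5 is down to just 3 ⇒ r6c5=3.
Step 43. [r7c7∈{6}] nothing but 6 survives at r7c7, so r7c7=6.
Step 44. [r2c1∈{6}] r2c1 is down to just 6. So r2c1=6.
Step 45. [r2c2∈{1}] r2c2's peers cover all but 1. So r2c2=1.
Step 46. [r8c3∈{8}] only 8 remains possible at r8c3 ⇒ r8c3=8.
Step 47. [r1c7∈{8}] r1c7 is down to just 8 ⇒ r1c7=8.
Step 48. [r7c9∈{2}] r7c9's peers cover all but 2, so r7c9=2.
Step 49. [r7c2∈{3}] r7c2 has the single candidate 3 ⇒ r7c2=3.
Step 50. [r4c7∈{4}] only 4 remains possible at r4c7, so r4c7=4.
Step 51. [r5c7∈{7}] nothing but 7 survives at r5c7, so r5c7=7.
Step 52. [r5c4∈{6}] r5c4's peers cover all but 6. So r5c4=6.
Step 53. [r5c8∈{1}] r5c8 is down to just 1. So r5c8=1.

Answer: 2 5 7 1 9 4 8 3 6 / 6 1 3 2 8 5 9 4 7 / 9 8 4 3 7 6 5 2 1 / 3 2 6 7 1 9 4 5 8 / 8 9 5 6 4 2 7 1 3 / 4 7 1 5 3 8 2 6 9 / 1 3 9 4 5 7 6 8 2 / 5 6 8 9 2 3 1 7 4 / 7 4 2 8 6 1 3 9 5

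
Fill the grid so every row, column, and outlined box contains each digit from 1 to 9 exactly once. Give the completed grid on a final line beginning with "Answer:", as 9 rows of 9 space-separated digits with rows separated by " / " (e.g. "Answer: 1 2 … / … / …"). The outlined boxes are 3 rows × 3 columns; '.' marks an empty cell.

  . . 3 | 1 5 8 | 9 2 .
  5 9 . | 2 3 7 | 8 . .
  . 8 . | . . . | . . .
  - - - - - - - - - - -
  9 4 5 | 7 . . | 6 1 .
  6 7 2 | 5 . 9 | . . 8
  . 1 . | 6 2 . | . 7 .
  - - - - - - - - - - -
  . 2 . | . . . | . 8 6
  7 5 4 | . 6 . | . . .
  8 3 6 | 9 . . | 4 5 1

Step 1. [r5c7∈{3}] r5c7's peers cover all but 3. So r5c7=3.
Step 2. [r3c4∈{4}] nothing but 4 survives at r3c4, so r3c4=4.
Step 3. [r3c7∈{1,5,7}] 1 has one home in col 7: r3c7, so r3c7=1.
Step 4. [r8c6∈{1,2,3}] 1 has one home in row 8: r8c6. So r8c6=1.
Step 5. [r5c8∈{4}] r5c8 is down to just 4. So r5c8=4.
Step 6. [r3c9∈{3,5,7}] in row 3, 5 fits only at r3c9 ⇒ r3c9=5.
Step 7. [r8c9∈{2,3,9}] 3 has one home in col 9: r8c9 ⇒ r8c9=3.
Step 8. [r7c6∈{3,4,5}] 5 has one home in row 7: r7c6 ⇒ r7c6=5.
Step 9. [r6c6∈{3,4}] r6c6 is the only open cell in row 6 admitting 4, so r6c6=4.
Step 10. [r7c1∈{1}] r7c1 has the single candidate 1, so r7c1=1.
Step 11. [r3c8∈{3,6}] r3c8 is the only open cell in row 3 admitting 3. So r3c8=3.
Step 12. [r7c5∈{4,7}] across row 7, 4 lands solely at r7c5, so r7c5=4.
Step 13. [r2c9∈{4}] nothing but 4 survives at r2c9, so r2c9=4.
Step 14. [r6c1∈{3}] r6c1's peers cover all but 3 ⇒ r6c1=3.
Step 15. [r3c1∈{2}] only 2 remains possible at r3c1, so r3c1=2.
Step 16. [r4c5∈{8}] nothing but 8 survives at r4c5 ⇒ r4c5=8.
Step 17. [r6c7∈{5}] nothing but 5 survives at r6c7 ⇒ r6c7=5.
Step 18. [r4c9∈{2}] r4c9 has the single candidate 2. So r4c9=2.
Step 19. [r1c2∈{6}] only 6 remains possible at r1c2, so r1c2=6.
Step 20. [r3c6∈{6}] nothing but 6 survives at r3c6 ⇒ r3c6=6.
Step 21. [r9c5∈{7}] nothing but 7 survives at r9c5 ⇒ r9c5=7.
Step 22. [r3c5∈{9}] r3c5 is down to just 9 ⇒ r3c5=9.
Step 23. [r8c7∈{2}] nothing but 2 survives at r8c7. So r8c7=2.
Step 24. [r1c1∈{4}] only 4 remains possible at r1c1, so r1c1=4.
Step 25. [r2c8∈{6}] only 6 remains possible at r2c8, so r2c8=6.
Step 26. [r1c9∈{7}] r1c9 is down to just 7. So r1c9=7.
Step 27. [r8c4∈{8}] nothing but 8 survives at r8c4 ⇒ r8c4=8.
Step 28. [r9c6∈{2}] r9c6's peers cover all but 2, so r9c6=2.
Step 29. [r3c3∈{7}] r3c3 is down to just 7 ⇒ r3c3=7.
Step 30. [r6c9∈{9}] only 9 remains possible at r6c9 ⇒ r6c9=9.
Step 31. [r8c8∈{9}] r8c8 is down to just 9. So r8c8=9.
Step 32. [r4c6∈{3}] nothing but 3 survives at r4c6 ⇒ r4c6=3.
Step 33. [r7c7∈{7}] r7c7 is down to just 7, so r7c7=7.
Step 34. [r7c3∈{9}] r7c3 is down to just 9. So r7c3=9.
Step 35. [r5c5∈{1}] r5c5's peers cover all but 1 ⇒ r5c5=1.
Step 36. [r6c3∈{8}] r6c3's peers cover all but 8 ⇒ r6c3=8.
Step 37. [r2c3∈{1}] r2c3 has the single candidate 1. So r2c3=1.
Step 38. [r7c4∈{3}] r7c4 is down to just 3. So r7c4=3.

Answer: 4 6 3 1 5 8 9 2 7 / 5 9 1 2 3 7 8 6 4 / 2 8 7 4 9 6 1 3 5 / 9 4 5 7 8 3 6 1 2 / 6 7 2 5 1 9 3 4 8 / 3 1 8 6 2 4 5 7 9 / 1 2 9 3 4 5 7 8 6 / 7 5 4 8 6 1 2 9 3 / 8 3 6 9 7 2 4 5 1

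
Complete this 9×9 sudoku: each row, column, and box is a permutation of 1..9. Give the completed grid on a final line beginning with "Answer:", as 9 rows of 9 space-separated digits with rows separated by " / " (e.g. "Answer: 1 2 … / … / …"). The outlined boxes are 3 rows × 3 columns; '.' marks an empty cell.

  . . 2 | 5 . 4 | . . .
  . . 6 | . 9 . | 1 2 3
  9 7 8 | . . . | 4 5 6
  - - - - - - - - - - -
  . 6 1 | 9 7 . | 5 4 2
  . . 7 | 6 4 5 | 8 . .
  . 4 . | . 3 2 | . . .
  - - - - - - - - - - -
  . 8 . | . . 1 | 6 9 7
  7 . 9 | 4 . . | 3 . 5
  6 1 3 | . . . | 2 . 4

Step 1. [r4c6∈{8}] nothing but 8 survives at r4c6, so r4c6=8.
Step 2. [r9c8∈{8}] r9c8's peers cover all but 8. So r9c8=8.
Step 3. [r6c4∈{1}] r6c4 is down to just 1. So r6c4=1.
Step 4. [r4c1∈{3}] r4c1 has the single candidate 3. So r4c1=3.
Step 5. [r8c5∈{2,6,8}] r8c5 is the only open cell in row 8 admitting 8, so r8c5=8.
Step 6. [r6c9∈{9}] r6c9 is down to just 9. So r6c9=9.
Step 7. [r2c6∈{7}] only 7 remains possible at r2c6. So r2c6=7.
Step 8. [r7c3∈{4,5}] across col 3, 4 lands solely at r7c3 ⇒ r7c3=4.
Step 9. [r7c1∈{2,5}] in box 7, 5 fits only at r7c1. So r7c1=5.
Step 10. [r1c8∈{7}] nothing but 7 survives at r1c8 ⇒ r1c8=7.
Step 11. [r3c5∈{1,2}] 1 has one home in row 3: r3c5. So r3c5=1.
Step 12. [r7c4∈{2,3}] r7c4 is the only open cell in row 7 admitting 3. So r7c4=3.
Step 13. [r5c8∈{1,3}] across row 5, 3 lands solely at r5c8, so r5c8=3.
Step 14. [r5c2∈{2,9}] across row 5, 9 lands solely at r5c2. So r5c2=9.
Step 15. [r1c7∈{9}] r1c7's peers cover all but 9 ⇒ r1c7=9.
Step 16. [r6c1∈{8}] nothing but 8 survives at r6c1 ⇒ r6c1=8.
Step 17. [r6c8∈{6}] nothing but 6 survives at r6c8 ⇒ r6c8=6.
Step 18. [r6c7∈{7}] nothing but 7 survives at r6c7, so r6c7=7.
Step 19. [r1c1∈{1}] nothing but 1 survives at r1c1. So r1c1=1.
Step 20. [r2c4∈{8}] r2c4's peers cover all but 8 ⇒ r2c4=8.
Step 21. [r6c3∈{5}] r6c3 is down to just 5, so r6c3=5.
Step 22. [r8c2∈{2}] r8c2's peers cover all but 2, so r8c2=2.
Step 23. [r3c6∈{3}] nothing but 3 survives at r3c6, so r3c6=3.
Step 24. [r9c5∈{5}] nothing but 5 survives at r9c5, so r9c5=5.
Step 25. [r5c9∈{1}] r5c9 is down to just 1, so r5c9=1.
Step 26. [r1c9∈{8}] r1c9 is down to just 8. So r1c9=8.
Step 27. [r2c2∈{5}] only 5 remains possible at r2c2, so r2c2=5.
Step 28. [r9c6∈{9}] r9c6 has the single candidate 9. So r9c6=9.
Step 29. [r2c1∈{4}] only 4 remains possible at r2c1 ⇒ r2c1=4.
Step 30. [r9c4∈{7}] r9c4 is down to just 7. So r9c4=7.
Step 31. [r3c4∈{2}] only 2 remains possible at r3c4 ⇒ r3c4=2.
Step 32. [r1c5∈{6}] r1c5's peers cover all but 6 ⇒ r1c5=6.
Step 33. [r8c6∈{6}] nothing but 6 survives at r8c6, so r8c6=6.
Step 34. [r1c2∈{3}] only 3 remains possible at r1c2 ⇒ r1c2=3.
Step 35. [r8c8∈{1}] r8c8's peers cover all but 1, so r8c8=1.
Step 36. [r5c1∈{2}] r5c1's peers cover all but 2 ⇒ r5c1=2.
Step 37. [r7c5∈{2}] only 2 remains possible at r7c5. So r7c5=2.

Answer: 1 3 2 5 6 4 9 7 8 / 4 5 6 8 9 7 1 2 3 / 9 7 8 2 1 3 4 5 6 / 3 6 1 9 7 8 5 4 2 / 2 9 7 6 4 5 8 3 1 / 8 4 5 1 3 2 7 6 9 / 5 8 4 3 2 1 6 9 7 / 7 2 9 4 8 6 3 1 5 / 6 1 3 7 5 9 2 8 4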